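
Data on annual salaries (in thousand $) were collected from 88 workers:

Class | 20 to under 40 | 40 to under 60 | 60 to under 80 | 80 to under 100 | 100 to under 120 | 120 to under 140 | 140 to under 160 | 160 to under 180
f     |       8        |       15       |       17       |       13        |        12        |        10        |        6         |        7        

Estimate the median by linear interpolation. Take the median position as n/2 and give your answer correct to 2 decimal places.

Cumulative frequencies: 8, 23, 40, 53, 65, 75, 81, 88
n = 88; position = n/2 = 44.
This falls in the class 80 to under 100: L = 80, F = 40, f = 13, h = 20.
Median ≈ 80 + ((44 − 40) / 13) × 20 = 86.1538

86.15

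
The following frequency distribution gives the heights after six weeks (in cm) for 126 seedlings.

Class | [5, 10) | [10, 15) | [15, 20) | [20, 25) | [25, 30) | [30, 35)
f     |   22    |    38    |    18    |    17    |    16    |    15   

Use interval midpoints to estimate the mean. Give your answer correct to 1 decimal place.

Midpoints: 7.5, 12.5, 17.5, 22.5, 27.5, 32.5
Σfm = 22×7.5 + 38×12.5 + 18×17.5 + 17×22.5 + 16×27.5 + 15×32.5 = 2265
n = Σf = 126
Mean = 2265 / 126 = 17.9762

18.0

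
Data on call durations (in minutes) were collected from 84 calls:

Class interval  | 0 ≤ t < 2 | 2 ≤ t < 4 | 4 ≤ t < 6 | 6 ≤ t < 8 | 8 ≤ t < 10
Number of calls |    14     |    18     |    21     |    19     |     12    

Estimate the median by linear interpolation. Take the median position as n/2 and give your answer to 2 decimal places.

4.95

Cumulative frequencies: 14, 32, 53, 72, 84
n = 84; position = n/2 = 42.
This falls in the class 4 ≤ t < 6: L = 4, F = 32, f = 21, h = 2.
Median ≈ 4 + ((42 − 32) / 21) × 2 = 4.9524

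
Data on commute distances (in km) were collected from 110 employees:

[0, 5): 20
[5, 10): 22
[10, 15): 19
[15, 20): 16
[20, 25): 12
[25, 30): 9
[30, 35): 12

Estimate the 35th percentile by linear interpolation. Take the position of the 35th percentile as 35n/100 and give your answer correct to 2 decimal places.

Cumulative frequencies: 20, 42, 61, 77, 89, 98, 110
n = 110; position = 35n/100 = 38.5.
This falls in the class [5, 10): L = 5, F = 20, f = 22, h = 5.
35th percentile ≈ 5 + ((38.5 − 20) / 22) × 5 = 9.2045

9.20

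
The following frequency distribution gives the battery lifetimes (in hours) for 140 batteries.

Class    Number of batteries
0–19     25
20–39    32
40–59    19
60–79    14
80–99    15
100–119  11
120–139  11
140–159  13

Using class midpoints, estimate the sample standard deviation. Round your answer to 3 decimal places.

Midpoints: 9.5, 29.5, 49.5, 69.5, 89.5, 109.5, 129.5, 149.5
n = 140, Σfm = 9010, mean = 64.3571
Σfm² = 871355
Σf(m − x̄)² = Σfm² − (Σfm)²/n = 871355 − 9010²/140 = 291497.1429
Sample variance = 291497.1429 / 139 = 2097.1017
Standard deviation = √2097.1017 = 45.7941

45.794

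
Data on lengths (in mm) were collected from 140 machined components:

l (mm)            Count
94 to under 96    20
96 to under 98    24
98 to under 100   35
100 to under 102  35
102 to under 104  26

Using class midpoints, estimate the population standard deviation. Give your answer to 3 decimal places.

Midpoints: 95, 97, 99, 101, 103
n = 140, Σfm = 13906, mean = 99.3286
Σfm² = 1382220
Σf(m − x̄)² = Σfm² − (Σfm)²/n = 1382220 − 13906²/140 = 956.8857
Population variance = 956.8857 / 140 = 6.8349
Standard deviation = √6.8349 = 2.6144

2.614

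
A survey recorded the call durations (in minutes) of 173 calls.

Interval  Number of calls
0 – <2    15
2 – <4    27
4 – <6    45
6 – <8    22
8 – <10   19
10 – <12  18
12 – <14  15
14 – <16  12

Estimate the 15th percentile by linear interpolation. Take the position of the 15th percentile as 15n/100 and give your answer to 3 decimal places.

2.811

Cumulative frequencies: 15, 42, 87, 109, 128, 146, 161, 173
n = 173; position = 15n/100 = 25.95.
This falls in the class 2 – <4: L = 2, F = 15, f = 27, h = 2.
15th percentile ≈ 2 + ((25.95 − 15) / 27) × 2 = 2.8111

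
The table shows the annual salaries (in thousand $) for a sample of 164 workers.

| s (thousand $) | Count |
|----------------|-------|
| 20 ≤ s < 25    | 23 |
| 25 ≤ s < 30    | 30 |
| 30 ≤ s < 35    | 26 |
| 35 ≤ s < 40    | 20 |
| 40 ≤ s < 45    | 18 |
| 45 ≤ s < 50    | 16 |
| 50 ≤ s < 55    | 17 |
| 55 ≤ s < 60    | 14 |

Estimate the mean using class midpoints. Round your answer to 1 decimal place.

37.6

Midpoints: 22.5, 27.5, 32.5, 37.5, 42.5, 47.5, 52.5, 57.5
Σfm = 23×22.5 + 30×27.5 + 26×32.5 + 20×37.5 + 18×42.5 + 16×47.5 + 17×52.5 + 14×57.5 = 6160
n = Σf = 164
Mean = 6160 / 164 = 37.5610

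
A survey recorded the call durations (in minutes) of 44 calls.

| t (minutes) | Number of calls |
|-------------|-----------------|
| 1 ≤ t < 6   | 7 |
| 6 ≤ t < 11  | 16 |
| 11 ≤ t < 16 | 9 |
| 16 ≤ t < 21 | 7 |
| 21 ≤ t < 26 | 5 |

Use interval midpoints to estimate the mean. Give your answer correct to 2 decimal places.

Midpoints: 3.5, 8.5, 13.5, 18.5, 23.5
Σfm = 7×3.5 + 16×8.5 + 9×13.5 + 7×18.5 + 5×23.5 = 529
n = Σf = 44
Mean = 529 / 44 = 12.0227

12.02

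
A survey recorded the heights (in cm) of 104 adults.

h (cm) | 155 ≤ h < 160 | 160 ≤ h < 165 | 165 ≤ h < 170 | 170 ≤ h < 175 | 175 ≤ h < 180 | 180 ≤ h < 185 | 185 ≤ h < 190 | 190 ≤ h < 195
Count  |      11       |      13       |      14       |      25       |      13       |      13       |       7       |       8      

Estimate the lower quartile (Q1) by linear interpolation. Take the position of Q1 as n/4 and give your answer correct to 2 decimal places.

165.71

Cumulative frequencies: 11, 24, 38, 63, 76, 89, 96, 104
n = 104; position = n/4 = 26.
This falls in the class 165 ≤ h < 170: L = 165, F = 24, f = 14, h = 5.
Lower quartile ≈ 165 + ((26 − 24) / 14) × 5 = 165.7143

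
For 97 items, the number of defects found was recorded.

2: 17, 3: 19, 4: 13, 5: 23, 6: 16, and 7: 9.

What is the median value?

Cumulative frequencies: 17, 36, 49, 72, 88, 97
n = 97, so the median is the value in position (n+1)/2 = 49.
Position 49 falls at value 4.

4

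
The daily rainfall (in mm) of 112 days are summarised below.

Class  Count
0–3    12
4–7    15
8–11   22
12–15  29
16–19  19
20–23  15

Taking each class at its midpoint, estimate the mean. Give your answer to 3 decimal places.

Midpoints: 1.5, 5.5, 9.5, 13.5, 17.5, 21.5
Σfm = 12×1.5 + 15×5.5 + 22×9.5 + 29×13.5 + 19×17.5 + 15×21.5 = 1356
n = Σf = 112
Mean = 1356 / 112 = 12.1071

12.107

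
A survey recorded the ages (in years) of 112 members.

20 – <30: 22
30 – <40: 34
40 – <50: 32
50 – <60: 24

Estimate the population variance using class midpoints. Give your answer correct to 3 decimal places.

Midpoints: 25, 35, 45, 55
n = 112, Σfm = 4500, mean = 40.1786
Σfm² = 192800
Σf(m − x̄)² = Σfm² − (Σfm)²/n = 192800 − 4500²/112 = 11996.4286
Population variance = 11996.4286 / 112 = 107.1110

107.111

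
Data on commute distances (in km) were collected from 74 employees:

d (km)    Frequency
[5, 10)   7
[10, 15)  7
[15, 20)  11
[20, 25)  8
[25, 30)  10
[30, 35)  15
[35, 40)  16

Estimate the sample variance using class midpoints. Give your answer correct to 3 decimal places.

Midpoints: 7.5, 12.5, 17.5, 22.5, 27.5, 32.5, 37.5
n = 74, Σfm = 1875, mean = 25.3378
Σfm² = 54812.5
Σf(m − x̄)² = Σfm² − (Σfm)²/n = 54812.5 − 1875²/74 = 7304.0541
Sample variance = 7304.0541 / 73 = 100.0555

100.056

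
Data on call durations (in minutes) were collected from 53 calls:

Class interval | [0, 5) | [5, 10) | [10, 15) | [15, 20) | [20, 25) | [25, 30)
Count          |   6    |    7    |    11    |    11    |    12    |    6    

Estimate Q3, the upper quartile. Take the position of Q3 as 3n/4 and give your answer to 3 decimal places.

Cumulative frequencies: 6, 13, 24, 35, 47, 53
n = 53; position = 3n/4 = 39.75.
This falls in the class [20, 25): L = 20, F = 35, f = 12, h = 5.
Upper quartile ≈ 20 + ((39.75 − 35) / 12) × 5 = 21.9792

21.979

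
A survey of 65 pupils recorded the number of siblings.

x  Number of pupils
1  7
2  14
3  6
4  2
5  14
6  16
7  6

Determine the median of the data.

5

Cumulative frequencies: 7, 21, 27, 29, 43, 59, 65
n = 65, so the median is the value in position (n+1)/2 = 33.
Position 33 falls at value 5.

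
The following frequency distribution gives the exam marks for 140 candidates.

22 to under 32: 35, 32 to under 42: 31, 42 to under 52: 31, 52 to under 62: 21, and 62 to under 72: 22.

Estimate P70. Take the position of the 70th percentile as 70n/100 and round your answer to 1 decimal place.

52.5

Cumulative frequencies: 35, 66, 97, 118, 140
n = 140; position = 70n/100 = 98.
This falls in the class 52 to under 62: L = 52, F = 97, f = 21, h = 10.
70th percentile ≈ 52 + ((98 − 97) / 21) × 10 = 52.4762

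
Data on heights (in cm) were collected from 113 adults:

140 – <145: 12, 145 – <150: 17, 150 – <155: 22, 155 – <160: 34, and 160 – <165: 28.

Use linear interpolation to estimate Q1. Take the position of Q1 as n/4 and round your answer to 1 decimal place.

149.8

Cumulative frequencies: 12, 29, 51, 85, 113
n = 113; position = n/4 = 28.25.
This falls in the class 145 – <150: L = 145, F = 12, f = 17, h = 5.
Lower quartile ≈ 145 + ((28.25 − 12) / 17) × 5 = 149.7794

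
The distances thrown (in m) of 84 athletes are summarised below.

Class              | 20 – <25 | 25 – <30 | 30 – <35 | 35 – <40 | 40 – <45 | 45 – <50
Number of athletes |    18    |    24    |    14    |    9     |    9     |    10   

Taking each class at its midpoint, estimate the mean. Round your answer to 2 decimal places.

Midpoints: 22.5, 27.5, 32.5, 37.5, 42.5, 47.5
Σfm = 18×22.5 + 24×27.5 + 14×32.5 + 9×37.5 + 9×42.5 + 10×47.5 = 2715
n = Σf = 84
Mean = 2715 / 84 = 32.3214

32.32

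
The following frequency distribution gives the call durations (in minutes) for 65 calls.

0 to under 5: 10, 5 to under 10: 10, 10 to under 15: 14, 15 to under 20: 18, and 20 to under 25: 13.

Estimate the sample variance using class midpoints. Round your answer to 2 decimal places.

45.70

Midpoints: 2.5, 7.5, 12.5, 17.5, 22.5
n = 65, Σfm = 882.5, mean = 13.5769
Σfm² = 14906.25
Σf(m − x̄)² = Σfm² − (Σfm)²/n = 14906.25 − 882.5²/65 = 2924.6154
Sample variance = 2924.6154 / 64 = 45.6971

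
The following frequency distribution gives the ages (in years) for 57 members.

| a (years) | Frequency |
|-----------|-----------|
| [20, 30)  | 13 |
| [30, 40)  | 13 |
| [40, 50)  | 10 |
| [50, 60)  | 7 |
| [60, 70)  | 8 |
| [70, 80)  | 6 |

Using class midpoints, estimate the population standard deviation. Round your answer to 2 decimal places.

16.65

Midpoints: 25, 35, 45, 55, 65, 75
n = 57, Σfm = 2585, mean = 45.3509
Σfm² = 133025
Σf(m − x̄)² = Σfm² − (Σfm)²/n = 133025 − 2585²/57 = 15792.9825
Population variance = 15792.9825 / 57 = 277.0699
Standard deviation = √277.0699 = 16.6454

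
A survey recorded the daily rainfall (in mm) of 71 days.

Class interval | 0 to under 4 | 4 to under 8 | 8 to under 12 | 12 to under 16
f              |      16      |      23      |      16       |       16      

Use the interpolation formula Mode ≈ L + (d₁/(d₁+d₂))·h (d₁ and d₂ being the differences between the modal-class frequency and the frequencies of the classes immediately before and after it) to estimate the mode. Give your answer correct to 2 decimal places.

Modal class: 4 to under 8 (highest frequency 23).
d₁ = 23 − 16 = 7, d₂ = 23 − 16 = 7
Mode ≈ 4 + (7/(7+7)) × 4 = 4 + 2.0000 = 6.0000

6.00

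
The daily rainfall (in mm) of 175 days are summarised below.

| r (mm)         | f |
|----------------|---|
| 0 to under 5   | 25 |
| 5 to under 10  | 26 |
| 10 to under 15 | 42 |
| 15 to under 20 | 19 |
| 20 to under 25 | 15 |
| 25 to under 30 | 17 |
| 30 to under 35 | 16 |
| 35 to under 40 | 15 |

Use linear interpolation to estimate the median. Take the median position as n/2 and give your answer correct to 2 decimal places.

14.35

Cumulative frequencies: 25, 51, 93, 112, 127, 144, 160, 175
n = 175; position = n/2 = 87.5.
This falls in the class 10 to under 15: L = 10, F = 51, f = 42, h = 5.
Median ≈ 10 + ((87.5 − 51) / 42) × 5 = 14.3452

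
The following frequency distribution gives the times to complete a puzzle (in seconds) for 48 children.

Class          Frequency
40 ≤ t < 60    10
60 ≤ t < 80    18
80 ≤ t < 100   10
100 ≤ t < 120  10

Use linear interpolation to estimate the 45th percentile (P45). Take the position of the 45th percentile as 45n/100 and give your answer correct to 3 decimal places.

72.889

Cumulative frequencies: 10, 28, 38, 48
n = 48; position = 45n/100 = 21.6.
This falls in the class 60 ≤ t < 80: L = 60, F = 10, f = 18, h = 20.
45th percentile ≈ 60 + ((21.6 − 10) / 18) × 20 = 72.8889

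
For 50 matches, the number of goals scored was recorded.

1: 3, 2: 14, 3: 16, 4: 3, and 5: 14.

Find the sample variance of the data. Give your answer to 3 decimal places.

Values: 1, 2, 3, 4, 5
n = 50, Σfx = 161, mean = 3.2200
Σfx² = 601
Σf(x − x̄)² = Σfx² − (Σfx)²/n = 601 − 161²/50 = 82.5800
Sample variance = 82.5800 / 49 = 1.6853

1.685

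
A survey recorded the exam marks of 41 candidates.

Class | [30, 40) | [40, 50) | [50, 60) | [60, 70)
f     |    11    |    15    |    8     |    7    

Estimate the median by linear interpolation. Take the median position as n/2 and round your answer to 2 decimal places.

Cumulative frequencies: 11, 26, 34, 41
n = 41; position = n/2 = 20.5.
This falls in the class [40, 50): L = 40, F = 11, f = 15, h = 10.
Median ≈ 40 + ((20.5 − 11) / 15) × 10 = 46.3333

46.33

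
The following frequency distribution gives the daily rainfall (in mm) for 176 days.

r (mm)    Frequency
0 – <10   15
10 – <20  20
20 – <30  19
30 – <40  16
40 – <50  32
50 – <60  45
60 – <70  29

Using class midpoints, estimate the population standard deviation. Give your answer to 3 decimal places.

Midpoints: 5, 15, 25, 35, 45, 55, 65
n = 176, Σfm = 7210, mean = 40.9659
Σfm² = 359800
Σf(m − x̄)² = Σfm² − (Σfm)²/n = 359800 − 7210²/176 = 64435.7955
Population variance = 64435.7955 / 176 = 366.1125
Standard deviation = √366.1125 = 19.1341

19.134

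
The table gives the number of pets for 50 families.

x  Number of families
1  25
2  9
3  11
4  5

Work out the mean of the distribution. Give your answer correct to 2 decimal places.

1.92

Values: 1, 2, 3, 4
Σfx = 25×1 + 9×2 + 11×3 + 5×4 = 96
n = Σf = 50
Mean = 96 / 50 = 1.9200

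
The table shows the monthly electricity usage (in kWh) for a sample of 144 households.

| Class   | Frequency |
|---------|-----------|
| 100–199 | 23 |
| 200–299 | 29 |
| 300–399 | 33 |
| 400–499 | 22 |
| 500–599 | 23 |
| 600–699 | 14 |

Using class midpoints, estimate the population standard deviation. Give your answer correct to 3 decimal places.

Midpoints: 149.5, 249.5, 349.5, 449.5, 549.5, 649.5
n = 144, Σfm = 53828, mean = 373.8056
Σfm² = 23646136
Σf(m − x̄)² = Σfm² − (Σfm)²/n = 23646136 − 53828²/144 = 3524930.5556
Population variance = 3524930.5556 / 144 = 24478.6844
Standard deviation = √24478.6844 = 156.4567

156.457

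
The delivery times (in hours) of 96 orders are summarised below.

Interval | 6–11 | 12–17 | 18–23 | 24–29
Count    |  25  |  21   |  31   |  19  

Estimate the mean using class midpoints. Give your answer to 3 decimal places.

17.250

Midpoints: 8.5, 14.5, 20.5, 26.5
Σfm = 25×8.5 + 21×14.5 + 31×20.5 + 19×26.5 = 1656
n = Σf = 96
Mean = 1656 / 96 = 17.2500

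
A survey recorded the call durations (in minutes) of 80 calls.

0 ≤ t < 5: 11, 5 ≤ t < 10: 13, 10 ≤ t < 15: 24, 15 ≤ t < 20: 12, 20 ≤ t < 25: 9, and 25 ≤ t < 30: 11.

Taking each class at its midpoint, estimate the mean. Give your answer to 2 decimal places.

14.25

Midpoints: 2.5, 7.5, 12.5, 17.5, 22.5, 27.5
Σfm = 11×2.5 + 13×7.5 + 24×12.5 + 12×17.5 + 9×22.5 + 11×27.5 = 1140
n = Σf = 80
Mean = 1140 / 80 = 14.2500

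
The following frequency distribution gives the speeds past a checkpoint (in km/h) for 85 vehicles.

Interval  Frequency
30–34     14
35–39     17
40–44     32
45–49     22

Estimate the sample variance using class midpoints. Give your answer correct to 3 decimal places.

Midpoints: 32, 37, 42, 47
n = 85, Σfm = 3455, mean = 40.6471
Σfm² = 142655
Σf(m − x̄)² = Σfm² − (Σfm)²/n = 142655 − 3455²/85 = 2219.4118
Sample variance = 2219.4118 / 84 = 26.4216

26.422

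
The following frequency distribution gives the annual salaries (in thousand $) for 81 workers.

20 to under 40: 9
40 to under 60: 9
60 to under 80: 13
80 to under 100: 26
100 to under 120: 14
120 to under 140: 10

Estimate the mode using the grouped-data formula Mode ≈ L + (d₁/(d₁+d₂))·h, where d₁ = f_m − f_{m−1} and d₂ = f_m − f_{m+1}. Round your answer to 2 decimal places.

Modal class: 80 to under 100 (highest frequency 26).
d₁ = 26 − 13 = 13, d₂ = 26 − 14 = 12
Mode ≈ 80 + (13/(13+12)) × 20 = 80 + 10.4000 = 90.4000

90.40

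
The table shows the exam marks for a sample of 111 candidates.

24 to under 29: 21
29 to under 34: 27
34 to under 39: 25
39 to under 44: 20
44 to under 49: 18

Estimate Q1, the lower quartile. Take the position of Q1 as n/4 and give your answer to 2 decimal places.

Cumulative frequencies: 21, 48, 73, 93, 111
n = 111; position = n/4 = 27.75.
This falls in the class 29 to under 34: L = 29, F = 21, f = 27, h = 5.
Lower quartile ≈ 29 + ((27.75 − 21) / 27) × 5 = 30.2500

30.25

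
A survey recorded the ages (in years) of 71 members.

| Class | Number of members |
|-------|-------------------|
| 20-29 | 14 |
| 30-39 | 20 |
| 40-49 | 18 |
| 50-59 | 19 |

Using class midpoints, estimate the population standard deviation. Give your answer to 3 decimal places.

Midpoints: 24.5, 34.5, 44.5, 54.5
n = 71, Σfm = 2869.5, mean = 40.4155
Σfm² = 124287.75
Σf(m − x̄)² = Σfm² − (Σfm)²/n = 124287.75 − 2869.5²/71 = 8315.4930
Population variance = 8315.4930 / 71 = 117.1196
Standard deviation = √117.1196 = 10.8222

10.822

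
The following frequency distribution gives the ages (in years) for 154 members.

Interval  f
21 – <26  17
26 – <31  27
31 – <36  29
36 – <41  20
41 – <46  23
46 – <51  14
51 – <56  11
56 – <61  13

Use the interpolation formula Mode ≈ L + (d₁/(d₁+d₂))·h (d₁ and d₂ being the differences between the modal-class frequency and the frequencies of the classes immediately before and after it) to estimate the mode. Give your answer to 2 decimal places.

Modal class: 31 – <36 (highest frequency 29).
d₁ = 29 − 27 = 2, d₂ = 29 − 20 = 9
Mode ≈ 31 + (2/(2+9)) × 5 = 31 + 0.9091 = 31.9091

31.91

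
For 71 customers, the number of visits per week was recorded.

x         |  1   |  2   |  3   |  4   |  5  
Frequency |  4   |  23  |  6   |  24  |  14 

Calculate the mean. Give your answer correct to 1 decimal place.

Values: 1, 2, 3, 4, 5
Σfx = 4×1 + 23×2 + 6×3 + 24×4 + 14×5 = 234
n = Σf = 71
Mean = 234 / 71 = 3.2958

3.3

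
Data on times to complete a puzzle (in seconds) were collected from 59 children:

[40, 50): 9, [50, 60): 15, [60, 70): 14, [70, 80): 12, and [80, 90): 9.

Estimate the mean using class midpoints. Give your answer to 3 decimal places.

64.492

Midpoints: 45, 55, 65, 75, 85
Σfm = 9×45 + 15×55 + 14×65 + 12×75 + 9×85 = 3805
n = Σf = 59
Mean = 3805 / 59 = 64.4915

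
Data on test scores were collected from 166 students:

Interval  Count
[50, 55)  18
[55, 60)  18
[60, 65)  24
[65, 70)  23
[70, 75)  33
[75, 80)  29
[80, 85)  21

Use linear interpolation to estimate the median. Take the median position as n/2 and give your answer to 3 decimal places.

70.000

Cumulative frequencies: 18, 36, 60, 83, 116, 145, 166
n = 166; position = n/2 = 83.
This falls in the class [65, 70): L = 65, F = 60, f = 23, h = 5.
Median ≈ 65 + ((83 − 60) / 23) × 5 = 70.0000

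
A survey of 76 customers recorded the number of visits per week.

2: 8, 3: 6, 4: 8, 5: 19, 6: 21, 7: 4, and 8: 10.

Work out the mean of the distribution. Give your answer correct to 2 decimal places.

5.20

Values: 2, 3, 4, 5, 6, 7, 8
Σfx = 8×2 + 6×3 + 8×4 + 19×5 + 21×6 + 4×7 + 10×8 = 395
n = Σf = 76
Mean = 395 / 76 = 5.1974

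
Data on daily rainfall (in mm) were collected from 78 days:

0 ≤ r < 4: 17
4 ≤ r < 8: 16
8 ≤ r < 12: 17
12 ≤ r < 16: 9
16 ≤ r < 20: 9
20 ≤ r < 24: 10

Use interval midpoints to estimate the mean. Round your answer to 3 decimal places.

Midpoints: 2, 6, 10, 14, 18, 22
Σfm = 17×2 + 16×6 + 17×10 + 9×14 + 9×18 + 10×22 = 808
n = Σf = 78
Mean = 808 / 78 = 10.3590

10.359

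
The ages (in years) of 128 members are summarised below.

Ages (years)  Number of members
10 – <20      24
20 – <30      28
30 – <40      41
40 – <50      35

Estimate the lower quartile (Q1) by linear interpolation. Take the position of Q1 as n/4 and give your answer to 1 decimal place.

22.9

Cumulative frequencies: 24, 52, 93, 128
n = 128; position = n/4 = 32.
This falls in the class 20 – <30: L = 20, F = 24, f = 28, h = 10.
Lower quartile ≈ 20 + ((32 − 24) / 28) × 10 = 22.8571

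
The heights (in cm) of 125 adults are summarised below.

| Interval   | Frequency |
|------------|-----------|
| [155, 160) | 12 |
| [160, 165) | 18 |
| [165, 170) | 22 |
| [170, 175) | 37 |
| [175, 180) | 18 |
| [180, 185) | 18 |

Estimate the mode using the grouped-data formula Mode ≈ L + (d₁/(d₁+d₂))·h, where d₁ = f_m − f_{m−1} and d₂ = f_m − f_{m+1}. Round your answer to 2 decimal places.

172.21

Modal class: [170, 175) (highest frequency 37).
d₁ = 37 − 22 = 15, d₂ = 37 − 18 = 19
Mode ≈ 170 + (15/(15+19)) × 5 = 170 + 2.2059 = 172.2059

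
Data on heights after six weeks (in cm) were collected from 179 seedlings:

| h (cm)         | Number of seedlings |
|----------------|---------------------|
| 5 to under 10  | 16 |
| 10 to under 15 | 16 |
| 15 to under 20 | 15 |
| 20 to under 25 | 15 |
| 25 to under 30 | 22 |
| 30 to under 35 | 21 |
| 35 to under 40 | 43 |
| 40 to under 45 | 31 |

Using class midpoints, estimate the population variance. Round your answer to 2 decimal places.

130.82

Midpoints: 7.5, 12.5, 17.5, 22.5, 27.5, 32.5, 37.5, 42.5
n = 179, Σfm = 5137.5, mean = 28.7011
Σfm² = 170868.75
Σf(m − x̄)² = Σfm² − (Σfm)²/n = 170868.75 − 5137.5²/179 = 23416.7598
Population variance = 23416.7598 / 179 = 130.8199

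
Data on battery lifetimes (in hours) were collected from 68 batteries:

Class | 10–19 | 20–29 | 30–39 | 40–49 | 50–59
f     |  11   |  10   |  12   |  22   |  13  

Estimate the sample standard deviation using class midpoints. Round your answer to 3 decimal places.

13.617

Midpoints: 14.5, 24.5, 34.5, 44.5, 54.5
n = 68, Σfm = 2506, mean = 36.8529
Σfm² = 104777
Σf(m − x̄)² = Σfm² − (Σfm)²/n = 104777 − 2506²/68 = 12423.5294
Sample variance = 12423.5294 / 67 = 185.4258
Standard deviation = √185.4258 = 13.6171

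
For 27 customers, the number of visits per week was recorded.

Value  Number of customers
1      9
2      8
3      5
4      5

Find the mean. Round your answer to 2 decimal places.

Values: 1, 2, 3, 4
Σfx = 9×1 + 8×2 + 5×3 + 5×4 = 60
n = Σf = 27
Mean = 60 / 27 = 2.2222

2.22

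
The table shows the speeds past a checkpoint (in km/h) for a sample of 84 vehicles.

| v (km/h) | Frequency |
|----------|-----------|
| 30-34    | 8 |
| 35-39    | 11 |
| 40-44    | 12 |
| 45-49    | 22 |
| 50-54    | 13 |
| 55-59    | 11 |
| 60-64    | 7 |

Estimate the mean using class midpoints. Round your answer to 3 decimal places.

46.881

Midpoints: 32, 37, 42, 47, 52, 57, 62
Σfm = 8×32 + 11×37 + 12×42 + 22×47 + 13×52 + 11×57 + 7×62 = 3938
n = Σf = 84
Mean = 3938 / 84 = 46.8810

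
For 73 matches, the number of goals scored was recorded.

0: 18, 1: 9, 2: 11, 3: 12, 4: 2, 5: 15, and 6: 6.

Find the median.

2

Cumulative frequencies: 18, 27, 38, 50, 52, 67, 73
n = 73, so the median is the value in position (n+1)/2 = 37.
Position 37 falls at value 2.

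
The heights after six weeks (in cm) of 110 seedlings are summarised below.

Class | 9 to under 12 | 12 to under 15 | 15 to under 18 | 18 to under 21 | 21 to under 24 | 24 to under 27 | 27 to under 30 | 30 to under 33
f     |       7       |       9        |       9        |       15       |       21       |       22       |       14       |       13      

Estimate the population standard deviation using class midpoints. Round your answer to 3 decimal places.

5.993

Midpoints: 10.5, 13.5, 16.5, 19.5, 22.5, 25.5, 28.5, 31.5
n = 110, Σfm = 2478, mean = 22.5273
Σfm² = 59773.5
Σf(m − x̄)² = Σfm² − (Σfm)²/n = 59773.5 − 2478²/110 = 3950.9182
Population variance = 3950.9182 / 110 = 35.9174
Standard deviation = √35.9174 = 5.9931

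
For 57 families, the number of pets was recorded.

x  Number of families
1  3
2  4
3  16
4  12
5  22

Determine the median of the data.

4

Cumulative frequencies: 3, 7, 23, 35, 57
n = 57, so the median is the value in position (n+1)/2 = 29.
Position 29 falls at value 4.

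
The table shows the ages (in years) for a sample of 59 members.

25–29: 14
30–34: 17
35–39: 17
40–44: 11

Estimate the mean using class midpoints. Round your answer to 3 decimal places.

34.119

Midpoints: 27, 32, 37, 42
Σfm = 14×27 + 17×32 + 17×37 + 11×42 = 2013
n = Σf = 59
Mean = 2013 / 59 = 34.1186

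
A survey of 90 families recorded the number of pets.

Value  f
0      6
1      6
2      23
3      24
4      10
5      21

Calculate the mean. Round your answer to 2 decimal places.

2.99

Values: 0, 1, 2, 3, 4, 5
Σfx = 6×0 + 6×1 + 23×2 + 24×3 + 10×4 + 21×5 = 269
n = Σf = 90
Mean = 269 / 90 = 2.9889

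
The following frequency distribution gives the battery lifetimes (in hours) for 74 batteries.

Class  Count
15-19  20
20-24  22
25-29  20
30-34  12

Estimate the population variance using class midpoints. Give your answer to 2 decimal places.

27.10

Midpoints: 17, 22, 27, 32
n = 74, Σfm = 1748, mean = 23.6216
Σfm² = 43296
Σf(m − x̄)² = Σfm² − (Σfm)²/n = 43296 − 1748²/74 = 2005.4054
Population variance = 2005.4054 / 74 = 27.1001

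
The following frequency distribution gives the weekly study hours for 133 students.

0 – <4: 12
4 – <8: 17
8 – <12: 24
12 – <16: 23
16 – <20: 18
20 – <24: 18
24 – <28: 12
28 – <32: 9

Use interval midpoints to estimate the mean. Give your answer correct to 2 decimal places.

14.96

Midpoints: 2, 6, 10, 14, 18, 22, 26, 30
Σfm = 12×2 + 17×6 + 24×10 + 23×14 + 18×18 + 18×22 + 12×26 + 9×30 = 1990
n = Σf = 133
Mean = 1990 / 133 = 14.9624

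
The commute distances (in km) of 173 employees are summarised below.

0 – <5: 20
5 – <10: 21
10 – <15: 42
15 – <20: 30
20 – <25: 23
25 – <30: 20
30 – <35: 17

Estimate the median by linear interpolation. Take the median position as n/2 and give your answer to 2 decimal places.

15.58

Cumulative frequencies: 20, 41, 83, 113, 136, 156, 173
n = 173; position = n/2 = 86.5.
This falls in the class 15 – <20: L = 15, F = 83, f = 30, h = 5.
Median ≈ 15 + ((86.5 − 83) / 30) × 5 = 15.5833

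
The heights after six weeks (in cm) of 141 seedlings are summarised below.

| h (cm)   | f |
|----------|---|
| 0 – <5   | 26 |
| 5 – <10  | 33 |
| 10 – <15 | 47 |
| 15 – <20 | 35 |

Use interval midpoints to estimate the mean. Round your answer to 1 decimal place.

Midpoints: 2.5, 7.5, 12.5, 17.5
Σfm = 26×2.5 + 33×7.5 + 47×12.5 + 35×17.5 = 1512.5
n = Σf = 141
Mean = 1512.5 / 141 = 10.7270

10.7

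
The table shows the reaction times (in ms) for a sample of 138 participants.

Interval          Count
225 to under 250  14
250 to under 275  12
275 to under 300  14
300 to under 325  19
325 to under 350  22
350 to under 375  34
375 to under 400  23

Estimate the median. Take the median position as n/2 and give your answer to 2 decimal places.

336.36

Cumulative frequencies: 14, 26, 40, 59, 81, 115, 138
n = 138; position = n/2 = 69.
This falls in the class 325 to under 350: L = 325, F = 59, f = 22, h = 25.
Median ≈ 325 + ((69 − 59) / 22) × 25 = 336.3636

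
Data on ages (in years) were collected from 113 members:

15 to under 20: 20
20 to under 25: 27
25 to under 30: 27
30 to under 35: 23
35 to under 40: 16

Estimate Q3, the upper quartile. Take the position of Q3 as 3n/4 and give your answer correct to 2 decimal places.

Cumulative frequencies: 20, 47, 74, 97, 113
n = 113; position = 3n/4 = 84.75.
This falls in the class 30 to under 35: L = 30, F = 74, f = 23, h = 5.
Upper quartile ≈ 30 + ((84.75 − 74) / 23) × 5 = 32.3370

32.34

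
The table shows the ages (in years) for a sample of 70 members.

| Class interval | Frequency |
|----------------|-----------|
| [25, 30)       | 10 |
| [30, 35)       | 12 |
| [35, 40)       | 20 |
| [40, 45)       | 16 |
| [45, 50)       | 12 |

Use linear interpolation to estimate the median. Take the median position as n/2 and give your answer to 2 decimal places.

Cumulative frequencies: 10, 22, 42, 58, 70
n = 70; position = n/2 = 35.
This falls in the class [35, 40): L = 35, F = 22, f = 20, h = 5.
Median ≈ 35 + ((35 − 22) / 20) × 5 = 38.2500

38.25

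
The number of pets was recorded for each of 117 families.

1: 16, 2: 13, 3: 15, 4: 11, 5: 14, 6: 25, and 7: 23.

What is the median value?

Cumulative frequencies: 16, 29, 44, 55, 69, 94, 117
n = 117, so the median is the value in position (n+1)/2 = 59.
Position 59 falls at value 5.

5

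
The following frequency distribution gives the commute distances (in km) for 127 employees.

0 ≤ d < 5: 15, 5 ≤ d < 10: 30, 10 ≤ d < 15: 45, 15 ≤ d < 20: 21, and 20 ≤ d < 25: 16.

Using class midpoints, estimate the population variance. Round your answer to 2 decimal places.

Midpoints: 2.5, 7.5, 12.5, 17.5, 22.5
n = 127, Σfm = 1552.5, mean = 12.2244
Σfm² = 23343.75
Σf(m − x̄)² = Σfm² − (Σfm)²/n = 23343.75 − 1552.5²/127 = 4365.3543
Population variance = 4365.3543 / 127 = 34.3729

34.37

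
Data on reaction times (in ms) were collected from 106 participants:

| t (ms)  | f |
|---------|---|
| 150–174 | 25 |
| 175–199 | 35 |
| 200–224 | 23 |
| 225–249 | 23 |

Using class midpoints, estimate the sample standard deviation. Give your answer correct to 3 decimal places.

Midpoints: 162, 187, 212, 237
n = 106, Σfm = 20922, mean = 197.3774
Σfm² = 4205614
Σf(m − x̄)² = Σfm² − (Σfm)²/n = 4205614 − 20922²/106 = 76084.9057
Sample variance = 76084.9057 / 105 = 724.6181
Standard deviation = √724.6181 = 26.9187

26.919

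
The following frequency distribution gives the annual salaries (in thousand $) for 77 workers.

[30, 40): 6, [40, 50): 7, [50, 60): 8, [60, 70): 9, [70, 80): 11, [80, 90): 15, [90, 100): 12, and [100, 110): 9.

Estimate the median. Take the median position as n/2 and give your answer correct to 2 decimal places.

77.73

Cumulative frequencies: 6, 13, 21, 30, 41, 56, 68, 77
n = 77; position = n/2 = 38.5.
This falls in the class [70, 80): L = 70, F = 30, f = 11, h = 10.
Median ≈ 70 + ((38.5 − 30) / 11) × 10 = 77.7273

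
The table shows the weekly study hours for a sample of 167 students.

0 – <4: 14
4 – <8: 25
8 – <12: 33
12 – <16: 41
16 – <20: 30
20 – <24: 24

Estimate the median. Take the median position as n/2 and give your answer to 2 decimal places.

Cumulative frequencies: 14, 39, 72, 113, 143, 167
n = 167; position = n/2 = 83.5.
This falls in the class 12 – <16: L = 12, F = 72, f = 41, h = 4.
Median ≈ 12 + ((83.5 − 72) / 41) × 4 = 13.1220

13.12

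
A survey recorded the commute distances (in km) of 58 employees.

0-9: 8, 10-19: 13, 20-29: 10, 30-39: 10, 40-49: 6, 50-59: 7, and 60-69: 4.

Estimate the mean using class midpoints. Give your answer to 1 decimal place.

29.7

Midpoints: 4.5, 14.5, 24.5, 34.5, 44.5, 54.5, 64.5
Σfm = 8×4.5 + 13×14.5 + 10×24.5 + 10×34.5 + 6×44.5 + 7×54.5 + 4×64.5 = 1721
n = Σf = 58
Mean = 1721 / 58 = 29.6724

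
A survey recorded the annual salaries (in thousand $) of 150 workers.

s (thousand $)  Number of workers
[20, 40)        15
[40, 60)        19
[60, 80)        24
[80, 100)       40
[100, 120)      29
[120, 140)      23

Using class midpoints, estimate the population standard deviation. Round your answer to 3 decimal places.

30.514

Midpoints: 30, 50, 70, 90, 110, 130
n = 150, Σfm = 12860, mean = 85.7333
Σfm² = 1242200
Σf(m − x̄)² = Σfm² − (Σfm)²/n = 1242200 − 12860²/150 = 139669.3333
Population variance = 139669.3333 / 150 = 931.1289
Standard deviation = √931.1289 = 30.5144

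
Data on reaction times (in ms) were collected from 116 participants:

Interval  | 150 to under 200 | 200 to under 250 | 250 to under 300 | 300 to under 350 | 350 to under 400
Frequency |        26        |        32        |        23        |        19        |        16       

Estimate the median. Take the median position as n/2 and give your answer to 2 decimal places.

250.00

Cumulative frequencies: 26, 58, 81, 100, 116
n = 116; position = n/2 = 58.
This falls in the class 200 to under 250: L = 200, F = 26, f = 32, h = 50.
Median ≈ 200 + ((58 − 26) / 32) × 50 = 250.0000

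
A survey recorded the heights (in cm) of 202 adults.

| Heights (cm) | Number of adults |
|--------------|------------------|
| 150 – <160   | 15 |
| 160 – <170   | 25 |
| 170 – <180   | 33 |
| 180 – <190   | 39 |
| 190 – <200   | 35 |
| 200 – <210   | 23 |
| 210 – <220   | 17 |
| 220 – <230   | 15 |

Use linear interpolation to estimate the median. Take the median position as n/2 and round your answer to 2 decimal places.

187.18

Cumulative frequencies: 15, 40, 73, 112, 147, 170, 187, 202
n = 202; position = n/2 = 101.
This falls in the class 180 – <190: L = 180, F = 73, f = 39, h = 10.
Median ≈ 180 + ((101 − 73) / 39) × 10 = 187.1795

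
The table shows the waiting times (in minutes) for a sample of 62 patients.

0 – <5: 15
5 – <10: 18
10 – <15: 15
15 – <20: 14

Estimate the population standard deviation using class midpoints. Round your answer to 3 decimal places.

Midpoints: 2.5, 7.5, 12.5, 17.5
n = 62, Σfm = 605, mean = 9.7581
Σfm² = 7737.5
Σf(m − x̄)² = Σfm² − (Σfm)²/n = 7737.5 − 605²/62 = 1833.8710
Population variance = 1833.8710 / 62 = 29.5786
Standard deviation = √29.5786 = 5.4386

5.439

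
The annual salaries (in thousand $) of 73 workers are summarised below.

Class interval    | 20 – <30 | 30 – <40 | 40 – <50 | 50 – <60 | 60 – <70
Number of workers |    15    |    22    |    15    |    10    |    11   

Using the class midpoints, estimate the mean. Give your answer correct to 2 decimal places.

Midpoints: 25, 35, 45, 55, 65
Σfm = 15×25 + 22×35 + 15×45 + 10×55 + 11×65 = 3085
n = Σf = 73
Mean = 3085 / 73 = 42.2603

42.26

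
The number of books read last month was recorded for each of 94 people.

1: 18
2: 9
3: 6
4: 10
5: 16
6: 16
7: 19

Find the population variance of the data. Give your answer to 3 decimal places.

Values: 1, 2, 3, 4, 5, 6, 7
n = 94, Σfx = 403, mean = 4.2872
Σfx² = 2175
Σf(x − x̄)² = Σfx² − (Σfx)²/n = 2175 − 403²/94 = 447.2447
Population variance = 447.2447 / 94 = 4.7579

4.758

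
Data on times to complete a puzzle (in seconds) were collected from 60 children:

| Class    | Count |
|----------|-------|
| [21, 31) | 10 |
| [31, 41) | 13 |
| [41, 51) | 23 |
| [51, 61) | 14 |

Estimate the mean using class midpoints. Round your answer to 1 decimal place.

42.8

Midpoints: 26, 36, 46, 56
Σfm = 10×26 + 13×36 + 23×46 + 14×56 = 2570
n = Σf = 60
Mean = 2570 / 60 = 42.8333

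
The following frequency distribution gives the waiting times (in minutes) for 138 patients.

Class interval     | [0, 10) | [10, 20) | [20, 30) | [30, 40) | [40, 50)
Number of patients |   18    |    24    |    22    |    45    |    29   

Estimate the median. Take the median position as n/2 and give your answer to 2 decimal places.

31.11

Cumulative frequencies: 18, 42, 64, 109, 138
n = 138; position = n/2 = 69.
This falls in the class [30, 40): L = 30, F = 64, f = 45, h = 10.
Median ≈ 30 + ((69 − 64) / 45) × 10 = 31.1111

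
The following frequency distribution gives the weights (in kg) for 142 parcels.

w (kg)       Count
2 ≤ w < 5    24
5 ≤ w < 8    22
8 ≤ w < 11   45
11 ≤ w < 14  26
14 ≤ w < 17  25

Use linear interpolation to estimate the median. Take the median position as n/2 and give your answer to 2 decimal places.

Cumulative frequencies: 24, 46, 91, 117, 142
n = 142; position = n/2 = 71.
This falls in the class 8 ≤ w < 11: L = 8, F = 46, f = 45, h = 3.
Median ≈ 8 + ((71 − 46) / 45) × 3 = 9.6667

9.67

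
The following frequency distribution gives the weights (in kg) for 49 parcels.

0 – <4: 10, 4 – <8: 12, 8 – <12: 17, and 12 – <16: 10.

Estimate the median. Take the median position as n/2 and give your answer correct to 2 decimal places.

8.59

Cumulative frequencies: 10, 22, 39, 49
n = 49; position = n/2 = 24.5.
This falls in the class 8 – <12: L = 8, F = 22, f = 17, h = 4.
Median ≈ 8 + ((24.5 − 22) / 17) × 4 = 8.5882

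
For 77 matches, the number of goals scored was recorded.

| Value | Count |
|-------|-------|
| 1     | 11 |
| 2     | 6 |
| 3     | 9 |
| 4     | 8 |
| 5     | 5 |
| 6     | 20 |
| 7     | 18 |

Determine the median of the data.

5

Cumulative frequencies: 11, 17, 26, 34, 39, 59, 77
n = 77, so the median is the value in position (n+1)/2 = 39.
Position 39 falls at value 5.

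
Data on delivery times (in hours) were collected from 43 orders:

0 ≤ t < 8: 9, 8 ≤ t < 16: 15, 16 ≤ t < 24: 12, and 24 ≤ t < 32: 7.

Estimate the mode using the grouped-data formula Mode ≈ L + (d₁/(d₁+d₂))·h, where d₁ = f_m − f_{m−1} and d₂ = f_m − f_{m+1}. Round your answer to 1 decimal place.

Modal class: 8 ≤ t < 16 (highest frequency 15).
d₁ = 15 − 9 = 6, d₂ = 15 − 12 = 3
Mode ≈ 8 + (6/(6+3)) × 8 = 8 + 5.3333 = 13.3333

13.3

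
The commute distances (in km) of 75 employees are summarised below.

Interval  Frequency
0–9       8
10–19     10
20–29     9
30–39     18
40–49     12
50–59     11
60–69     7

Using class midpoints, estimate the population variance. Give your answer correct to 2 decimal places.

Midpoints: 4.5, 14.5, 24.5, 34.5, 44.5, 54.5, 64.5
n = 75, Σfm = 2607.5, mean = 34.7667
Σfm² = 114648.75
Σf(m − x̄)² = Σfm² − (Σfm)²/n = 114648.75 − 2607.5²/75 = 23994.6667
Population variance = 23994.6667 / 75 = 319.9289

319.93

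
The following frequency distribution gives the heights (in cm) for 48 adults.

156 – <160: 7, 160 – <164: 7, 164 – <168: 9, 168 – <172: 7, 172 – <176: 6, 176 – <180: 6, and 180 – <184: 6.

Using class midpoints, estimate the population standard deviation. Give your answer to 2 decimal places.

Midpoints: 158, 162, 166, 170, 174, 178, 182
n = 48, Σfm = 8128, mean = 169.3333
Σfm² = 1379264
Σf(m − x̄)² = Σfm² − (Σfm)²/n = 1379264 − 8128²/48 = 2922.6667
Population variance = 2922.6667 / 48 = 60.8889
Standard deviation = √60.8889 = 7.8031

7.80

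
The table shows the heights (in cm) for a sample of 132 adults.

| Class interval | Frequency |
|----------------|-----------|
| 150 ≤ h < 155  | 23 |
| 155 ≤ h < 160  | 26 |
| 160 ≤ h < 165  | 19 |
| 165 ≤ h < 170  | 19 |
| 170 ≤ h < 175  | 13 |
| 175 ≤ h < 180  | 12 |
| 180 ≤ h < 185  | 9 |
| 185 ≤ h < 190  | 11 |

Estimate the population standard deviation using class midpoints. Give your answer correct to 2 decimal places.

11.01

Midpoints: 152.5, 157.5, 162.5, 167.5, 172.5, 177.5, 182.5, 187.5
n = 132, Σfm = 21950, mean = 166.2879
Σfm² = 3666025
Σf(m − x̄)² = Σfm² − (Σfm)²/n = 3666025 − 21950²/132 = 16006.0606
Population variance = 16006.0606 / 132 = 121.2580
Standard deviation = √121.2580 = 11.0117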